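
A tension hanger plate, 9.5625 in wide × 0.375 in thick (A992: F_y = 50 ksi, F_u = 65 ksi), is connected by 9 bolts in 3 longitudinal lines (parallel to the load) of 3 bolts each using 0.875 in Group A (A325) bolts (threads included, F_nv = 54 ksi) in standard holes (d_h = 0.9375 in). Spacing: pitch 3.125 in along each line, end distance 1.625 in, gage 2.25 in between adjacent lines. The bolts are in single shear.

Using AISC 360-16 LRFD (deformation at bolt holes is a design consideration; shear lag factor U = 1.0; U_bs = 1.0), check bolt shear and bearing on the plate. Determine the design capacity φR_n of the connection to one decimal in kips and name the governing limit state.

Bolt shear: A_b = π(0.875)²/4 = 0.60132 in². φR_n = 0.75 × 54 × 0.60132 × 9 × 1 = 219.2 kips.
Bearing (0.375 in plate, F_u = 65 ksi): end bolts L_c = 1.625 − 0.9375/2 = 1.15625, R_n = min(1.2×1.15625×0.375×65, 2.4×0.875×0.375×65) = 33.82 kips/bolt; interior L_c = 3.125 − 0.9375 = 2.1875, R_n = 51.188 kips/bolt. φR_n = 0.75 × (3×33.82 + 6×51.188) = 306.4 kips.
Governing: min(219.2, 306.4) = 219.2 kips → bolt shear.

219.2 kips (bolt shear governs)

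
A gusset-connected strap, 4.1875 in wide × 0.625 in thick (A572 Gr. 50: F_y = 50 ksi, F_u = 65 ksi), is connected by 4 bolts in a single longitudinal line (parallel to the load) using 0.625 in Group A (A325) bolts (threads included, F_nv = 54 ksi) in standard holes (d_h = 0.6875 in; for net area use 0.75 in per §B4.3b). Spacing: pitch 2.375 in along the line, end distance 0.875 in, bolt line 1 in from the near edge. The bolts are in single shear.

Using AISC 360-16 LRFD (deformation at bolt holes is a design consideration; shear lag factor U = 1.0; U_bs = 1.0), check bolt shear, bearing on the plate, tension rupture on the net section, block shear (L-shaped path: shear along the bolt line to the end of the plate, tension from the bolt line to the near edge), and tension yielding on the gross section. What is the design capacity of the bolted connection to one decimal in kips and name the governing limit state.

Bolt shear: A_b = π(0.625)²/4 = 0.3068 in². φR_n = 0.75 × 54 × 0.3068 × 4 × 1 = 49.7 kips.
Bearing (0.625 in plate, F_u = 65 ksi): end bolts L_c = 0.875 − 0.6875/2 = 0.53125, R_n = min(1.2×0.53125×0.625×65, 2.4×0.625×0.625×65) = 25.898 kips/bolt; interior L_c = 2.375 − 0.6875 = 1.6875, R_n = 60.938 kips/bolt. φR_n = 0.75 × (1×25.898 + 3×60.938) = 156.5 kips.
Tension rupture (net): A_n = (4.1875 − 1×0.75)×0.625 = 2.1484 in² (U = 1.0, A_e = A_n). φR_n = 0.75 × 65 × 2.1484 = 104.7 kips.
Block shear: shear path 1×[0.875+3×2.375] = 1×8 in, A_gv = 5, A_nv = 1×(8 − 3.5×0.75)×0.625 = 3.3594 in²; tension to near edge: (1 − 0.5×0.75)×0.625 = 0.39063 in². R_n = min(0.6×65×3.3594, 0.6×50×5) + 1.0×65×0.39063 = min(131.02, 150) + 25.391 = 156.41 kips. φR_n = 0.75 × 156.41 = 117.3 kips.
Tension yield (gross): A_g = 4.1875×0.625 = 2.6172 in². φR_n = 0.90 × 50 × 2.6172 = 117.8 kips.
Governing: min(49.7, 156.5, 104.7, 117.3, 117.8) = 49.7 kips → bolt shear.

49.7 kips (bolt shear governs)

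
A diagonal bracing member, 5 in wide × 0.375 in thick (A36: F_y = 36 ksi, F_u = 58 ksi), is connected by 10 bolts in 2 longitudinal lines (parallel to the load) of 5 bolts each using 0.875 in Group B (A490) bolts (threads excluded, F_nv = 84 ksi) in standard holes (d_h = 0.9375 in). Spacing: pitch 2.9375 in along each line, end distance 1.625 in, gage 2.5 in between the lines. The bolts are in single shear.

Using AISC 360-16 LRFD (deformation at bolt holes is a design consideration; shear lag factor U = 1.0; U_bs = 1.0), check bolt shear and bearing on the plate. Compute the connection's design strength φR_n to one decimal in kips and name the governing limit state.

319.3 kips (bearing governs)

Bolt shear: A_b = π(0.875)²/4 = 0.60132 in². φR_n = 0.75 × 84 × 0.60132 × 10 × 1 = 378.8 kips.
Bearing (0.375 in plate, F_u = 58 ksi): end bolts L_c = 1.625 − 0.9375/2 = 1.15625, R_n = min(1.2×1.15625×0.375×58, 2.4×0.875×0.375×58) = 30.178 kips/bolt; interior L_c = 2.9375 − 0.9375 = 2, R_n = 45.675 kips/bolt. φR_n = 0.75 × (2×30.178 + 8×45.675) = 319.3 kips.
Governing: min(378.8, 319.3) = 319.3 kips → bearing.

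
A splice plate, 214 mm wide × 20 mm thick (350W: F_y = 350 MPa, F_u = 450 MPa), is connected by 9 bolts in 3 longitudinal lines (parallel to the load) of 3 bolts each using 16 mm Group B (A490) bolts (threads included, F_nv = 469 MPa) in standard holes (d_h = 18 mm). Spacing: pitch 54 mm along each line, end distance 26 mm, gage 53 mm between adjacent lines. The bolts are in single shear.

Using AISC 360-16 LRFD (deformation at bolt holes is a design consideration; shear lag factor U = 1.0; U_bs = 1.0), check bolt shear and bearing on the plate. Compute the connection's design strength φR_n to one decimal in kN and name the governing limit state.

Bolt shear: A_b = π(16)²/4 = 201.06 mm². φR_n = 0.75 × 469 × 201.06 × 9 × 1 = 636.5 kN.
Bearing (20 mm plate, F_u = 450 MPa): end bolts L_c = 26 − 18/2 = 17, R_n = min(1.2×17×20×450, 2.4×16×20×450) = 183.6 kN/bolt; interior L_c = 54 − 18 = 36, R_n = 345.6 kN/bolt. φR_n = 0.75 × (3×183.6 + 6×345.6) = 1968.3 kN.
Governing: min(636.5, 1968.3) = 636.5 kN → bolt shear.

636.5 kN (bolt shear governs)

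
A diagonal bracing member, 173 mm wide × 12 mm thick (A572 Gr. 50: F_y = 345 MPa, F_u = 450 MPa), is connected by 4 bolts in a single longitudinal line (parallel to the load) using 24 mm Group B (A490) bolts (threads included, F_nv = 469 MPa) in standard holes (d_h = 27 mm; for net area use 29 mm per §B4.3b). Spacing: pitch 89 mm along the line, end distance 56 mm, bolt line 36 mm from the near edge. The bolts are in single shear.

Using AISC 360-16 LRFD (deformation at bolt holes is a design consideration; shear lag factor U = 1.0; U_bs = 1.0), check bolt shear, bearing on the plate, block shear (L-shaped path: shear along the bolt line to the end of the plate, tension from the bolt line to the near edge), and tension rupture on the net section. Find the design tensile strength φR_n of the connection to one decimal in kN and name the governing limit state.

583.2 kN (net-section rupture governs)

Bolt shear: A_b = π(24)²/4 = 452.39 mm². φR_n = 0.75 × 469 × 452.39 × 4 × 1 = 636.5 kN.
Bearing (12 mm plate, F_u = 450 MPa): end bolts L_c = 56 − 27/2 = 42.5, R_n = min(1.2×42.5×12×450, 2.4×24×12×450) = 275.4 kN/bolt; interior L_c = 89 − 27 = 62, R_n = 311.04 kN/bolt. φR_n = 0.75 × (1×275.4 + 3×311.04) = 906.4 kN.
Block shear: shear path 1×[56+3×89] = 1×323 mm, A_gv = 3876, A_nv = 1×(323 − 3.5×29)×12 = 2658 mm²; tension to near edge: (36 − 0.5×29)×12 = 258 mm². R_n = min(0.6×450×2658, 0.6×345×3876) + 1.0×450×258 = min(717.66, 802.33) + 116.1 = 833.76 kN. φR_n = 0.75 × 833.76 = 625.3 kN.
Tension rupture (net): A_n = (173 − 1×29)×12 = 1728 mm² (U = 1.0, A_e = A_n). φR_n = 0.75 × 450 × 1728 = 583.2 kN.
Governing: min(636.5, 906.4, 625.3, 583.2) = 583.2 kN → net-section rupture.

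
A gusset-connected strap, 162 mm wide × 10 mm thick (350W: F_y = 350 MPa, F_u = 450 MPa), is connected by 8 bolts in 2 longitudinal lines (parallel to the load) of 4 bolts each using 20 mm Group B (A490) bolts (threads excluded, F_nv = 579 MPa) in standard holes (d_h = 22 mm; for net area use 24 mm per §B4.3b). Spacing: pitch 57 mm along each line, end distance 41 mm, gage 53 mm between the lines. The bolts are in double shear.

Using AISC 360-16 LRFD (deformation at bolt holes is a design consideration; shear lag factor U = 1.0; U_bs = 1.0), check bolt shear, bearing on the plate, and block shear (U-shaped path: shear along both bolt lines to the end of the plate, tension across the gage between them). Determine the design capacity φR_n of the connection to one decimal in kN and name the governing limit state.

Bolt shear: A_b = π(20)²/4 = 314.16 mm². φR_n = 0.75 × 579 × 314.16 × 8 × 2 = 2182.8 kN.
Bearing (10 mm plate, F_u = 450 MPa): end bolts L_c = 41 − 22/2 = 30, R_n = min(1.2×30×10×450, 2.4×20×10×450) = 162 kN/bolt; interior L_c = 57 − 22 = 35, R_n = 189 kN/bolt. φR_n = 0.75 × (2×162 + 6×189) = 1093.5 kN.
Block shear: shear path 2×[41+3×57] = 2×212 mm, A_gv = 4240, A_nv = 2×(212 − 3.5×24)×10 = 2560 mm²; tension across gage: (53 − 1×24)×10 = 290 mm². R_n = min(0.6×450×2560, 0.6×350×4240) + 1.0×450×290 = min(691.2, 890.4) + 130.5 = 821.7 kN. φR_n = 0.75 × 821.7 = 616.3 kN.
Governing: min(2182.8, 1093.5, 616.3) = 616.3 kN → block shear.

616.3 kN (block shear governs)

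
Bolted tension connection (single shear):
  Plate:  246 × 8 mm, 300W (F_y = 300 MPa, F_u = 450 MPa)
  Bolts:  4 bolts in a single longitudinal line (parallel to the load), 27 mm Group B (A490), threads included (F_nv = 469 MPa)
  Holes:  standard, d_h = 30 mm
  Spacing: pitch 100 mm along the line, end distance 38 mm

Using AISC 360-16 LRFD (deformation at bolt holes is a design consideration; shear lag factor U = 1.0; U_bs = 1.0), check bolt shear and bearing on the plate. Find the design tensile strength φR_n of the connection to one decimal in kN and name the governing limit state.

599.4 kN (bearing governs)

Bolt shear: A_b = π(27)²/4 = 572.56 mm². φR_n = 0.75 × 469 × 572.56 × 4 × 1 = 805.6 kN.
Bearing (8 mm plate, F_u = 450 MPa): end bolts L_c = 38 − 30/2 = 23, R_n = min(1.2×23×8×450, 2.4×27×8×450) = 99.36 kN/bolt; interior L_c = 100 − 30 = 70, R_n = 233.28 kN/bolt. φR_n = 0.75 × (1×99.36 + 3×233.28) = 599.4 kN.
Governing: min(805.6, 599.4) = 599.4 kN → bearing.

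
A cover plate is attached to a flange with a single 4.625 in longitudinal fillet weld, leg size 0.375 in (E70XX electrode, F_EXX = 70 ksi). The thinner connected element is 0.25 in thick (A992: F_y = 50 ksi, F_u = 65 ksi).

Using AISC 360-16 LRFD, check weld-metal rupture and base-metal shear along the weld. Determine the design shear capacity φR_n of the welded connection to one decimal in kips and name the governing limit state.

Weld metal: throat = 0.707×0.375 = 0.26513 in, L = 4.625 in. φR_n = 0.75 × 0.6 × 70 × 0.26513 × 4.625 = 38.6 kips.
Base metal shear (0.25 in plate): yield φR_n = 1.0×0.6×50×0.25×4.625 = 34.7 kips; rupture φR_n = 0.75×0.6×65×0.25×4.625 = 33.8 kips; take 33.8 kips (rupture).
Governing: min(38.6, 33.8) = 33.8 kips → base-metal shear.

33.8 kips (base-metal shear governs)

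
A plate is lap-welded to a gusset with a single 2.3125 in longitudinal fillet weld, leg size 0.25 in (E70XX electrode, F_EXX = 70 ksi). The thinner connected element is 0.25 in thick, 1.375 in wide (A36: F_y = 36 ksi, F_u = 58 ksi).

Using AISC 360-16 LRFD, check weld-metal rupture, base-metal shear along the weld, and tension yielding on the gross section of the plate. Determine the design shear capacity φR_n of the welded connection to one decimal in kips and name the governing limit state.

Weld metal: throat = 0.707×0.25 = 0.17675 in, L = 2.3125 in. φR_n = 0.75 × 0.6 × 70 × 0.17675 × 2.3125 = 12.9 kips.
Base metal shear (0.25 in plate): yield φR_n = 1.0×0.6×36×0.25×2.3125 = 12.5 kips; rupture φR_n = 0.75×0.6×58×0.25×2.3125 = 15.1 kips; take 12.5 kips (yield).
Tension yield (gross): A_g = 1.375×0.25 = 0.34375 in². φR_n = 0.90 × 36 × 0.34375 = 11.1 kips.
Governing: min(12.9, 12.5, 11.1) = 11.1 kips → gross-section yield.

11.1 kips (gross-section yield governs)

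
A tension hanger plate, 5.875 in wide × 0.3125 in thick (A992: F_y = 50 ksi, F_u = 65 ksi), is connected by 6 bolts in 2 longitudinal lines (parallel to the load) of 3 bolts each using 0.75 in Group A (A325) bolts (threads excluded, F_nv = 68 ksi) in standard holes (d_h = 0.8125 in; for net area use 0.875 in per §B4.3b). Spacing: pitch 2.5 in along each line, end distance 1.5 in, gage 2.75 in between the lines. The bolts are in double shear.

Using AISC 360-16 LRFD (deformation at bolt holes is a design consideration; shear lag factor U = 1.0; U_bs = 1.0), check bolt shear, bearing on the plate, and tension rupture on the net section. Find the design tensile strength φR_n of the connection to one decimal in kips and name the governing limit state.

Bolt shear: A_b = π(0.75)²/4 = 0.44179 in². φR_n = 0.75 × 68 × 0.44179 × 6 × 2 = 270.4 kips.
Bearing (0.3125 in plate, F_u = 65 ksi): end bolts L_c = 1.5 − 0.8125/2 = 1.09375, R_n = min(1.2×1.09375×0.3125×65, 2.4×0.75×0.3125×65) = 26.66 kips/bolt; interior L_c = 2.5 − 0.8125 = 1.6875, R_n = 36.563 kips/bolt. φR_n = 0.75 × (2×26.66 + 4×36.563) = 149.7 kips.
Tension rupture (net): A_n = (5.875 − 2×0.875)×0.3125 = 1.2891 in² (U = 1.0, A_e = A_n). φR_n = 0.75 × 65 × 1.2891 = 62.8 kips.
Governing: min(270.4, 149.7, 62.8) = 62.8 kips → net-section rupture.

62.8 kips (net-section rupture governs)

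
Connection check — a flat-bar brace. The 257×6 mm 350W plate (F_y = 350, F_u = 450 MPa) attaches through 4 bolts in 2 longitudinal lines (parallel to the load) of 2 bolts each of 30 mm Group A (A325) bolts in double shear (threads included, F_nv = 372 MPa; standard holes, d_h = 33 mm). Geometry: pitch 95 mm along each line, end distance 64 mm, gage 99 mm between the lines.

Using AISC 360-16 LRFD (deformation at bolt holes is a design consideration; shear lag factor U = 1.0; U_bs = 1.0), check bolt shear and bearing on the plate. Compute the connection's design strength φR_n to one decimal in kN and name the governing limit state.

Bolt shear: A_b = π(30)²/4 = 706.86 mm². φR_n = 0.75 × 372 × 706.86 × 4 × 2 = 1577.7 kN.
Bearing (6 mm plate, F_u = 450 MPa): end bolts L_c = 64 − 33/2 = 47.5, R_n = min(1.2×47.5×6×450, 2.4×30×6×450) = 153.9 kN/bolt; interior L_c = 95 − 33 = 62, R_n = 194.4 kN/bolt. φR_n = 0.75 × (2×153.9 + 2×194.4) = 522.5 kN.
Governing: min(1577.7, 522.5) = 522.5 kN → bearing.

522.5 kN (bearing governs)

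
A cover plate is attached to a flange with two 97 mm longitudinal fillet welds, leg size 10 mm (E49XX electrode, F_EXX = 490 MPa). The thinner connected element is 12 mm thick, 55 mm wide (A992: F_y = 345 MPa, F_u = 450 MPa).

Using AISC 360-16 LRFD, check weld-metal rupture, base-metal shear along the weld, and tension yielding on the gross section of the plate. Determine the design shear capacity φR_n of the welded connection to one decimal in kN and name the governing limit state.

Weld metal: throat = 0.707×10 = 7.07 mm, L = 2×97 = 194 mm. φR_n = 0.75 × 0.6 × 490 × 7.07 × 194 = 302.4 kN.
Base metal shear (12 mm plate): yield φR_n = 1.0×0.6×345×12×194 = 481.9 kN; rupture φR_n = 0.75×0.6×450×12×194 = 471.4 kN; take 471.4 kN (rupture).
Tension yield (gross): A_g = 55×12 = 660 mm². φR_n = 0.90 × 345 × 660 = 204.9 kN.
Governing: min(302.4, 471.4, 204.9) = 204.9 kN → gross-section yield.

204.9 kN (gross-section yield governs)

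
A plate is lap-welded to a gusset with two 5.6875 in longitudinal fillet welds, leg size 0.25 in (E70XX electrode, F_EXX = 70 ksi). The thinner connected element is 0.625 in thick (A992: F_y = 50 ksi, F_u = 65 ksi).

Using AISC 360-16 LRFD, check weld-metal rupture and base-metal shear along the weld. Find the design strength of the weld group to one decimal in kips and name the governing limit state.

Weld metal: throat = 0.707×0.25 = 0.17675 in, L = 2×5.6875 = 11.375 in. φR_n = 0.75 × 0.6 × 70 × 0.17675 × 11.375 = 63.3 kips.
Base metal shear (0.625 in plate): yield φR_n = 1.0×0.6×50×0.625×11.375 = 213.3 kips; rupture φR_n = 0.75×0.6×65×0.625×11.375 = 207.9 kips; take 207.9 kips (rupture).
Governing: min(63.3, 207.9) = 63.3 kips → weld metal.

63.3 kips (weld metal governs)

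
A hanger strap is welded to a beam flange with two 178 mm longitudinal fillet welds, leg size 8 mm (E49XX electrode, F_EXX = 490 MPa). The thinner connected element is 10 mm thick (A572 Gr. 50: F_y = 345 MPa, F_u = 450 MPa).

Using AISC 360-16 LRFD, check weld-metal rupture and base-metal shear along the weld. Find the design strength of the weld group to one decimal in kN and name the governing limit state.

444.0 kN (weld metal governs)

Weld metal: throat = 0.707×8 = 5.656 mm, L = 2×178 = 356 mm. φR_n = 0.75 × 0.6 × 490 × 5.656 × 356 = 444.0 kN.
Base metal shear (10 mm plate): yield φR_n = 1.0×0.6×345×10×356 = 736.9 kN; rupture φR_n = 0.75×0.6×450×10×356 = 720.9 kN; take 720.9 kN (rupture).
Governing: min(444.0, 720.9) = 444.0 kN → weld metal.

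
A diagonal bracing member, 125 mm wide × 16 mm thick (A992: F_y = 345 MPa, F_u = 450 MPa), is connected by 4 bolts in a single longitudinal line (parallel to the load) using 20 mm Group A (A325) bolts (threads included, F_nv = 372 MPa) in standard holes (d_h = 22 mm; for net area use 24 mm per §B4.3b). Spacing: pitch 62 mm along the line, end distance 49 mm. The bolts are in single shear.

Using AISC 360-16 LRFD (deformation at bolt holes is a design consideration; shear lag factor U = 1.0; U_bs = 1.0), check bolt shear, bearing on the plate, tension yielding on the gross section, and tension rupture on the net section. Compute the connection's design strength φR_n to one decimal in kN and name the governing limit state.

350.6 kN (bolt shear governs)

Bolt shear: A_b = π(20)²/4 = 314.16 mm². φR_n = 0.75 × 372 × 314.16 × 4 × 1 = 350.6 kN.
Bearing (16 mm plate, F_u = 450 MPa): end bolts L_c = 49 − 22/2 = 38, R_n = min(1.2×38×16×450, 2.4×20×16×450) = 328.32 kN/bolt; interior L_c = 62 − 22 = 40, R_n = 345.6 kN/bolt. φR_n = 0.75 × (1×328.32 + 3×345.6) = 1023.8 kN.
Tension yield (gross): A_g = 125×16 = 2000 mm². φR_n = 0.90 × 345 × 2000 = 621.0 kN.
Tension rupture (net): A_n = (125 − 1×24)×16 = 1616 mm² (U = 1.0, A_e = A_n). φR_n = 0.75 × 450 × 1616 = 545.4 kN.
Governing: min(350.6, 1023.8, 621.0, 545.4) = 350.6 kN → bolt shear.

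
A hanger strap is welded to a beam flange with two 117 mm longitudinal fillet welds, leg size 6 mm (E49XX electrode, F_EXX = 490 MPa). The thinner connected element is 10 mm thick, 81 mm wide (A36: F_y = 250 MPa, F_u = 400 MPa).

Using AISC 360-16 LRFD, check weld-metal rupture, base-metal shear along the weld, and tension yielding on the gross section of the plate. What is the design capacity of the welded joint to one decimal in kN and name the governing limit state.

182.3 kN (gross-section yield governs)

Weld metal: throat = 0.707×6 = 4.242 mm, L = 2×117 = 234 mm. φR_n = 0.75 × 0.6 × 490 × 4.242 × 234 = 218.9 kN.
Base metal shear (10 mm plate): yield φR_n = 1.0×0.6×250×10×234 = 351.0 kN; rupture φR_n = 0.75×0.6×400×10×234 = 421.2 kN; take 351.0 kN (yield).
Tension yield (gross): A_g = 81×10 = 810 mm². φR_n = 0.90 × 250 × 810 = 182.3 kN.
Governing: min(218.9, 351.0, 182.3) = 182.3 kN → gross-section yield.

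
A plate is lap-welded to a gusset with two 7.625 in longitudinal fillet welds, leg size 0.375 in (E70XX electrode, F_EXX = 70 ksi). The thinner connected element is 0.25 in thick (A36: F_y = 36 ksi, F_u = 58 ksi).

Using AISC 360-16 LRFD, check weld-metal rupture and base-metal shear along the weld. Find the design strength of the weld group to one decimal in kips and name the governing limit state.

Weld metal: throat = 0.707×0.375 = 0.26513 in, L = 2×7.625 = 15.25 in. φR_n = 0.75 × 0.6 × 70 × 0.26513 × 15.25 = 127.4 kips.
Base metal shear (0.25 in plate): yield φR_n = 1.0×0.6×36×0.25×15.25 = 82.4 kips; rupture φR_n = 0.75×0.6×58×0.25×15.25 = 99.5 kips; take 82.4 kips (yield).
Governing: min(127.4, 82.4) = 82.4 kips → base-metal shear.

82.4 kips (base-metal shear governs)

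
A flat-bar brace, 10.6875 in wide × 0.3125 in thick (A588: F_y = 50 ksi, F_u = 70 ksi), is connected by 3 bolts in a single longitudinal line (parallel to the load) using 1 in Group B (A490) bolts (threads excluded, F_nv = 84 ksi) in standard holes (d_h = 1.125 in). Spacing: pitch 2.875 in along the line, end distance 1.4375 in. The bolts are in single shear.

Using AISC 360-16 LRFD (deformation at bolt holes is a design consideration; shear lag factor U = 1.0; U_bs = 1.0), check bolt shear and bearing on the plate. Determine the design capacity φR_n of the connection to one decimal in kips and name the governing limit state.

Bolt shear: A_b = π(1)²/4 = 0.7854 in². φR_n = 0.75 × 84 × 0.7854 × 3 × 1 = 148.4 kips.
Bearing (0.3125 in plate, F_u = 70 ksi): end bolts L_c = 1.4375 − 1.125/2 = 0.875, R_n = min(1.2×0.875×0.3125×70, 2.4×1×0.3125×70) = 22.969 kips/bolt; interior L_c = 2.875 − 1.125 = 1.75, R_n = 45.938 kips/bolt. φR_n = 0.75 × (1×22.969 + 2×45.938) = 86.1 kips.
Governing: min(148.4, 86.1) = 86.1 kips → bearing.

86.1 kips (bearing governs)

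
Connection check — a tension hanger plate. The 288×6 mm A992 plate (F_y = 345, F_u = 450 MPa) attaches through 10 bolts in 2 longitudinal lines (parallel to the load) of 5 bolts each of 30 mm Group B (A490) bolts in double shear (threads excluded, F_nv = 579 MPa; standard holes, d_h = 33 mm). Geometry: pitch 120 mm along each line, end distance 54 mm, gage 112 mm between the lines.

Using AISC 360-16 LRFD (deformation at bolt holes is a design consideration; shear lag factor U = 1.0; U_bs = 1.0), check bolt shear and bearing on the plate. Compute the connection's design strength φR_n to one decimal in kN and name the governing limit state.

Bolt shear: A_b = π(30)²/4 = 706.86 mm². φR_n = 0.75 × 579 × 706.86 × 10 × 2 = 6139.1 kN.
Bearing (6 mm plate, F_u = 450 MPa): end bolts L_c = 54 − 33/2 = 37.5, R_n = min(1.2×37.5×6×450, 2.4×30×6×450) = 121.5 kN/bolt; interior L_c = 120 − 33 = 87, R_n = 194.4 kN/bolt. φR_n = 0.75 × (2×121.5 + 8×194.4) = 1348.7 kN.
Governing: min(6139.1, 1348.7) = 1348.7 kN → bearing.

1348.7 kN (bearing governs)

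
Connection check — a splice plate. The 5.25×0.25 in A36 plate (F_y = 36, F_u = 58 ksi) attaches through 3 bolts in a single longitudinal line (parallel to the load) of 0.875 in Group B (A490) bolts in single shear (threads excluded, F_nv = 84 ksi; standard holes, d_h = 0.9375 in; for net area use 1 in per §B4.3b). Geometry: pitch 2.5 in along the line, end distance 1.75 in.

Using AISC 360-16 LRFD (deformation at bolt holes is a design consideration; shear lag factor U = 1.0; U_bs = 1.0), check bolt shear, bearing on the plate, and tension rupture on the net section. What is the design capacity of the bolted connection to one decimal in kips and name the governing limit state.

Bolt shear: A_b = π(0.875)²/4 = 0.60132 in². φR_n = 0.75 × 84 × 0.60132 × 3 × 1 = 113.6 kips.
Bearing (0.25 in plate, F_u = 58 ksi): end bolts L_c = 1.75 − 0.9375/2 = 1.28125, R_n = min(1.2×1.28125×0.25×58, 2.4×0.875×0.25×58) = 22.294 kips/bolt; interior L_c = 2.5 − 0.9375 = 1.5625, R_n = 27.188 kips/bolt. φR_n = 0.75 × (1×22.294 + 2×27.188) = 57.5 kips.
Tension rupture (net): A_n = (5.25 − 1×1)×0.25 = 1.0625 in² (U = 1.0, A_e = A_n). φR_n = 0.75 × 58 × 1.0625 = 46.2 kips.
Governing: min(113.6, 57.5, 46.2) = 46.2 kips → net-section rupture.

46.2 kips (net-section rupture governs)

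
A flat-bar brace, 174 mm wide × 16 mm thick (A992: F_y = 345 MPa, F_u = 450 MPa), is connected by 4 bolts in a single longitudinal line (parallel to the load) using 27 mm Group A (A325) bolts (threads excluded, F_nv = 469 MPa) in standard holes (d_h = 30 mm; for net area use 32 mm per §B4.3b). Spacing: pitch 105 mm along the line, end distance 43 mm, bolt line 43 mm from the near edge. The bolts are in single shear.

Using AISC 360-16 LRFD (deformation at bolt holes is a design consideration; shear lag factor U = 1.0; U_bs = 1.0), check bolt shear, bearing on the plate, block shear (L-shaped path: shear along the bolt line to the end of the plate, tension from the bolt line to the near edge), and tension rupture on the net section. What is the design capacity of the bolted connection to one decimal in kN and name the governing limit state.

766.8 kN (net-section rupture governs)

Bolt shear: A_b = π(27)²/4 = 572.56 mm². φR_n = 0.75 × 469 × 572.56 × 4 × 1 = 805.6 kN.
Bearing (16 mm plate, F_u = 450 MPa): end bolts L_c = 43 − 30/2 = 28, R_n = min(1.2×28×16×450, 2.4×27×16×450) = 241.92 kN/bolt; interior L_c = 105 − 30 = 75, R_n = 466.56 kN/bolt. φR_n = 0.75 × (1×241.92 + 3×466.56) = 1231.2 kN.
Block shear: shear path 1×[43+3×105] = 1×358 mm, A_gv = 5728, A_nv = 1×(358 − 3.5×32)×16 = 3936 mm²; tension to near edge: (43 − 0.5×32)×16 = 432 mm². R_n = min(0.6×450×3936, 0.6×345×5728) + 1.0×450×432 = min(1062.7, 1185.7) + 194.4 = 1257.1 kN. φR_n = 0.75 × 1257.1 = 942.8 kN.
Tension rupture (net): A_n = (174 − 1×32)×16 = 2272 mm² (U = 1.0, A_e = A_n). φR_n = 0.75 × 450 × 2272 = 766.8 kN.
Governing: min(805.6, 1231.2, 942.8, 766.8) = 766.8 kN → net-section rupture.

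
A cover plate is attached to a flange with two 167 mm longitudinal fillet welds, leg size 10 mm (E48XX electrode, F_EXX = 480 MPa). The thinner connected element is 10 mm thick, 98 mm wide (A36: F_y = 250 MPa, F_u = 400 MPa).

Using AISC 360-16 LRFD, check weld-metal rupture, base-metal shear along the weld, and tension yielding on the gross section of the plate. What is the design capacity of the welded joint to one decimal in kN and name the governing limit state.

220.5 kN (gross-section yield governs)

Weld metal: throat = 0.707×10 = 7.07 mm, L = 2×167 = 334 mm. φR_n = 0.75 × 0.6 × 480 × 7.07 × 334 = 510.1 kN.
Base metal shear (10 mm plate): yield φR_n = 1.0×0.6×250×10×334 = 501.0 kN; rupture φR_n = 0.75×0.6×400×10×334 = 601.2 kN; take 501.0 kN (yield).
Tension yield (gross): A_g = 98×10 = 980 mm². φR_n = 0.90 × 250 × 980 = 220.5 kN.
Governing: min(510.1, 501.0, 220.5) = 220.5 kN → gross-section yield.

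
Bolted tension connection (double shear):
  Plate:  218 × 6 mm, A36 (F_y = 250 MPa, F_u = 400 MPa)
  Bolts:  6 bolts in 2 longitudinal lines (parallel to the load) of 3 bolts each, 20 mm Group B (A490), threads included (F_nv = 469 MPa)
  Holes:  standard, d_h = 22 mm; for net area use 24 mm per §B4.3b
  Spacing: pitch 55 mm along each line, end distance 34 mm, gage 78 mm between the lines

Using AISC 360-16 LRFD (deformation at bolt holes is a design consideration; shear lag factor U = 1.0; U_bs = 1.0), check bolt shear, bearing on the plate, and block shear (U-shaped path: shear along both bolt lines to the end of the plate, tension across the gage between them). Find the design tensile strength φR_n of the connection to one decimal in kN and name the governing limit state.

Bolt shear: A_b = π(20)²/4 = 314.16 mm². φR_n = 0.75 × 469 × 314.16 × 6 × 2 = 1326.1 kN.
Bearing (6 mm plate, F_u = 400 MPa): end bolts L_c = 34 − 22/2 = 23, R_n = min(1.2×23×6×400, 2.4×20×6×400) = 66.24 kN/bolt; interior L_c = 55 − 22 = 33, R_n = 95.04 kN/bolt. φR_n = 0.75 × (2×66.24 + 4×95.04) = 384.5 kN.
Block shear: shear path 2×[34+2×55] = 2×144 mm, A_gv = 1728, A_nv = 2×(144 − 2.5×24)×6 = 1008 mm²; tension across gage: (78 − 1×24)×6 = 324 mm². R_n = min(0.6×400×1008, 0.6×250×1728) + 1.0×400×324 = min(241.92, 259.2) + 129.6 = 371.52 kN. φR_n = 0.75 × 371.52 = 278.6 kN.
Governing: min(1326.1, 384.5, 278.6) = 278.6 kN → block shear.

278.6 kN (block shear governs)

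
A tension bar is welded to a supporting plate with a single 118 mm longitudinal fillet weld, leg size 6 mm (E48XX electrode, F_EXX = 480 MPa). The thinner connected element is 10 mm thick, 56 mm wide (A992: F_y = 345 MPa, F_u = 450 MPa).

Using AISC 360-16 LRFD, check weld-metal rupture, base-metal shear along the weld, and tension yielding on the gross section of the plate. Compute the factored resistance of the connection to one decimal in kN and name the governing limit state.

Weld metal: throat = 0.707×6 = 4.242 mm, L = 118 mm. φR_n = 0.75 × 0.6 × 480 × 4.242 × 118 = 108.1 kN.
Base metal shear (10 mm plate): yield φR_n = 1.0×0.6×345×10×118 = 244.3 kN; rupture φR_n = 0.75×0.6×450×10×118 = 239.0 kN; take 239.0 kN (rupture).
Tension yield (gross): A_g = 56×10 = 560 mm². φR_n = 0.90 × 345 × 560 = 173.9 kN.
Governing: min(108.1, 239.0, 173.9) = 108.1 kN → weld metal.

108.1 kN (weld metal governs)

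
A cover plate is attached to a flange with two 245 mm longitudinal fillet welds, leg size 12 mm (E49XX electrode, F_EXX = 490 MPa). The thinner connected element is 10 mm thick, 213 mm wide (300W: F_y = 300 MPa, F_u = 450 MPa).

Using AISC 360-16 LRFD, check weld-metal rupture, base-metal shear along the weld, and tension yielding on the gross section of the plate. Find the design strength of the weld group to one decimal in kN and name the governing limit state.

575.1 kN (gross-section yield governs)

Weld metal: throat = 0.707×12 = 8.484 mm, L = 2×245 = 490 mm. φR_n = 0.75 × 0.6 × 490 × 8.484 × 490 = 916.7 kN.
Base metal shear (10 mm plate): yield φR_n = 1.0×0.6×300×10×490 = 882.0 kN; rupture φR_n = 0.75×0.6×450×10×490 = 992.3 kN; take 882.0 kN (yield).
Tension yield (gross): A_g = 213×10 = 2130 mm². φR_n = 0.90 × 300 × 2130 = 575.1 kN.
Governing: min(916.7, 882.0, 575.1) = 575.1 kN → gross-section yield.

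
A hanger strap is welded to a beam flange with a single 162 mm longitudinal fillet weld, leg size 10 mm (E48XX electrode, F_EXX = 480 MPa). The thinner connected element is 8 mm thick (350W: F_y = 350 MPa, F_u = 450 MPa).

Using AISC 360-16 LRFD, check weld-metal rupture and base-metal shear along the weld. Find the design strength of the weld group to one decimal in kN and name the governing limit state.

247.4 kN (weld metal governs)

Weld metal: throat = 0.707×10 = 7.07 mm, L = 162 mm. φR_n = 0.75 × 0.6 × 480 × 7.07 × 162 = 247.4 kN.
Base metal shear (8 mm plate): yield φR_n = 1.0×0.6×350×8×162 = 272.2 kN; rupture φR_n = 0.75×0.6×450×8×162 = 262.4 kN; take 262.4 kN (rupture).
Governing: min(247.4, 262.4) = 247.4 kN → weld metal.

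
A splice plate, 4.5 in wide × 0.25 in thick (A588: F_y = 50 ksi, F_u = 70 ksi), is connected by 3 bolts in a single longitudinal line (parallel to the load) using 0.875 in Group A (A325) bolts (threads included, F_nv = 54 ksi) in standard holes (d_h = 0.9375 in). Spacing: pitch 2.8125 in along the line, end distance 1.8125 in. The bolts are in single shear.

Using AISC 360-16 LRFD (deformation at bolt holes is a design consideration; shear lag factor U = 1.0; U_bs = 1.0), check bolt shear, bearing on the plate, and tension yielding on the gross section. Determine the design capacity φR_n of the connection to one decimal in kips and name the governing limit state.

Bolt shear: A_b = π(0.875)²/4 = 0.60132 in². φR_n = 0.75 × 54 × 0.60132 × 3 × 1 = 73.1 kips.
Bearing (0.25 in plate, F_u = 70 ksi): end bolts L_c = 1.8125 − 0.9375/2 = 1.34375, R_n = min(1.2×1.34375×0.25×70, 2.4×0.875×0.25×70) = 28.219 kips/bolt; interior L_c = 2.8125 − 0.9375 = 1.875, R_n = 36.75 kips/bolt. φR_n = 0.75 × (1×28.219 + 2×36.75) = 76.3 kips.
Tension yield (gross): A_g = 4.5×0.25 = 1.125 in². φR_n = 0.90 × 50 × 1.125 = 50.6 kips.
Governing: min(73.1, 76.3, 50.6) = 50.6 kips → gross-section yield.

50.6 kips (gross-section yield governs)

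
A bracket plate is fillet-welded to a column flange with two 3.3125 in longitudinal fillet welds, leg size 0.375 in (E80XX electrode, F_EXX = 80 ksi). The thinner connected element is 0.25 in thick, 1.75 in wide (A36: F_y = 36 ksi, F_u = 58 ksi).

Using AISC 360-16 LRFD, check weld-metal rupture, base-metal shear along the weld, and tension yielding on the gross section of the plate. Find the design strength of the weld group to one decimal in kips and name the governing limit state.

14.2 kips (gross-section yield governs)

Weld metal: throat = 0.707×0.375 = 0.26513 in, L = 2×3.3125 = 6.625 in. φR_n = 0.75 × 0.6 × 80 × 0.26513 × 6.625 = 63.2 kips.
Base metal shear (0.25 in plate): yield φR_n = 1.0×0.6×36×0.25×6.625 = 35.8 kips; rupture φR_n = 0.75×0.6×58×0.25×6.625 = 43.2 kips; take 35.8 kips (yield).
Tension yield (gross): A_g = 1.75×0.25 = 0.4375 in². φR_n = 0.90 × 36 × 0.4375 = 14.2 kips.
Governing: min(63.2, 35.8, 14.2) = 14.2 kips → gross-section yield.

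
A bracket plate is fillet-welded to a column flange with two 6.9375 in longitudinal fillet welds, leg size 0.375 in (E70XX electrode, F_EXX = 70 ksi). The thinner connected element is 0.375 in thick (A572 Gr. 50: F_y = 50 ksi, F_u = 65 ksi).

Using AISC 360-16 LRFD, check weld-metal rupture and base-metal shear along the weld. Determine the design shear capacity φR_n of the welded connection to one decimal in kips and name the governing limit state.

115.9 kips (weld metal governs)

Weld metal: throat = 0.707×0.375 = 0.26513 in, L = 2×6.9375 = 13.875 in. φR_n = 0.75 × 0.6 × 70 × 0.26513 × 13.875 = 115.9 kips.
Base metal shear (0.375 in plate): yield φR_n = 1.0×0.6×50×0.375×13.875 = 156.1 kips; rupture φR_n = 0.75×0.6×65×0.375×13.875 = 152.2 kips; take 152.2 kips (rupture).
Governing: min(115.9, 152.2) = 115.9 kips → weld metal.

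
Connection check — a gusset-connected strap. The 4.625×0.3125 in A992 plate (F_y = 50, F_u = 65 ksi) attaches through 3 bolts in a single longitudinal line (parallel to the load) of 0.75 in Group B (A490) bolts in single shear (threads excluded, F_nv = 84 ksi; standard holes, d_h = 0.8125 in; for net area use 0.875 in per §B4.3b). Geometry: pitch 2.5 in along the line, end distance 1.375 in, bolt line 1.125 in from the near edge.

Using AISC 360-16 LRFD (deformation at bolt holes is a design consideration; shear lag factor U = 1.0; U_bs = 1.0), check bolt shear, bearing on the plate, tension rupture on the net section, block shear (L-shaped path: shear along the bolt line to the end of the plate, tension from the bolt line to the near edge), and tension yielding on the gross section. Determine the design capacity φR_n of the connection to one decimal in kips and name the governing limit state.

Bolt shear: A_b = π(0.75)²/4 = 0.44179 in². φR_n = 0.75 × 84 × 0.44179 × 3 × 1 = 83.5 kips.
Bearing (0.3125 in plate, F_u = 65 ksi): end bolts L_c = 1.375 − 0.8125/2 = 0.96875, R_n = min(1.2×0.96875×0.3125×65, 2.4×0.75×0.3125×65) = 23.613 kips/bolt; interior L_c = 2.5 − 0.8125 = 1.6875, R_n = 36.563 kips/bolt. φR_n = 0.75 × (1×23.613 + 2×36.563) = 72.6 kips.
Tension rupture (net): A_n = (4.625 − 1×0.875)×0.3125 = 1.1719 in² (U = 1.0, A_e = A_n). φR_n = 0.75 × 65 × 1.1719 = 57.1 kips.
Block shear: shear path 1×[1.375+2×2.5] = 1×6.375 in, A_gv = 1.9922, A_nv = 1×(6.375 − 2.5×0.875)×0.3125 = 1.3086 in²; tension to near edge: (1.125 − 0.5×0.875)×0.3125 = 0.21484 in². R_n = min(0.6×65×1.3086, 0.6×50×1.9922) + 1.0×65×0.21484 = min(51.035, 59.766) + 13.965 = 65 kips. φR_n = 0.75 × 65 = 48.8 kips.
Tension yield (gross): A_g = 4.625×0.3125 = 1.4453 in². φR_n = 0.90 × 50 × 1.4453 = 65.0 kips.
Governing: min(83.5, 72.6, 57.1, 48.8, 65.0) = 48.8 kips → block shear.

48.8 kips (block shear governs)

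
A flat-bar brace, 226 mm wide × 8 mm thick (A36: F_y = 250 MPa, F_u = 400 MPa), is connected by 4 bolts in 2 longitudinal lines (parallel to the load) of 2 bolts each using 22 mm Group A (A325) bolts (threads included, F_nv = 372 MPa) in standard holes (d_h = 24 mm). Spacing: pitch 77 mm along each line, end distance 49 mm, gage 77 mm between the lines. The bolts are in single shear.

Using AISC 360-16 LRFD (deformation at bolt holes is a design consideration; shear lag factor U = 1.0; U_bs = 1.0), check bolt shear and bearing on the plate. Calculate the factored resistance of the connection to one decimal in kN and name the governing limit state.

Bolt shear: A_b = π(22)²/4 = 380.13 mm². φR_n = 0.75 × 372 × 380.13 × 4 × 1 = 424.2 kN.
Bearing (8 mm plate, F_u = 400 MPa): end bolts L_c = 49 − 24/2 = 37, R_n = min(1.2×37×8×400, 2.4×22×8×400) = 142.08 kN/bolt; interior L_c = 77 − 24 = 53, R_n = 168.96 kN/bolt. φR_n = 0.75 × (2×142.08 + 2×168.96) = 466.6 kN.
Governing: min(424.2, 466.6) = 424.2 kN → bolt shear.

424.2 kN (bolt shear governs)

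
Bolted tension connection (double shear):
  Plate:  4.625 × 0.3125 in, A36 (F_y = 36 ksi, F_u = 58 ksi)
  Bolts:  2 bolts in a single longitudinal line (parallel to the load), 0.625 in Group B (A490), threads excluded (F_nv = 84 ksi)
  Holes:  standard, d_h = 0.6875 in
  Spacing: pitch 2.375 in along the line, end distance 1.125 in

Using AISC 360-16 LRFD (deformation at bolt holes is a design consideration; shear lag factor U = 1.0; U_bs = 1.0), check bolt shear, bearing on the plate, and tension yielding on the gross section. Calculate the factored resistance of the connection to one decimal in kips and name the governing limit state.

Bolt shear: A_b = π(0.625)²/4 = 0.3068 in². φR_n = 0.75 × 84 × 0.3068 × 2 × 2 = 77.3 kips.
Bearing (0.3125 in plate, F_u = 58 ksi): end bolts L_c = 1.125 − 0.6875/2 = 0.78125, R_n = min(1.2×0.78125×0.3125×58, 2.4×0.625×0.3125×58) = 16.992 kips/bolt; interior L_c = 2.375 − 0.6875 = 1.6875, R_n = 27.188 kips/bolt. φR_n = 0.75 × (1×16.992 + 1×27.188) = 33.1 kips.
Tension yield (gross): A_g = 4.625×0.3125 = 1.4453 in². φR_n = 0.90 × 36 × 1.4453 = 46.8 kips.
Governing: min(77.3, 33.1, 46.8) = 33.1 kips → bearing.

33.1 kips (bearing governs)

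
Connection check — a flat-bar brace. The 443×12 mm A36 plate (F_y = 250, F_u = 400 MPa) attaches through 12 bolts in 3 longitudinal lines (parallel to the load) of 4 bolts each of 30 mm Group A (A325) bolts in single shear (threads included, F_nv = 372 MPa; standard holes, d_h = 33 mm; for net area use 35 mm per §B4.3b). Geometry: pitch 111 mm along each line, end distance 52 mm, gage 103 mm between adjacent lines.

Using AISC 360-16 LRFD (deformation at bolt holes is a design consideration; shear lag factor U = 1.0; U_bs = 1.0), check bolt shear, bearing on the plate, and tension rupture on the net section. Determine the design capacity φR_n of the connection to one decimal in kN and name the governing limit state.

1216.8 kN (net-section rupture governs)

Bolt shear: A_b = π(30)²/4 = 706.86 mm². φR_n = 0.75 × 372 × 706.86 × 12 × 1 = 2366.6 kN.
Bearing (12 mm plate, F_u = 400 MPa): end bolts L_c = 52 − 33/2 = 35.5, R_n = min(1.2×35.5×12×400, 2.4×30×12×400) = 204.48 kN/bolt; interior L_c = 111 − 33 = 78, R_n = 345.6 kN/bolt. φR_n = 0.75 × (3×204.48 + 9×345.6) = 2792.9 kN.
Tension rupture (net): A_n = (443 − 3×35)×12 = 4056 mm² (U = 1.0, A_e = A_n). φR_n = 0.75 × 400 × 4056 = 1216.8 kN.
Governing: min(2366.6, 2792.9, 1216.8) = 1216.8 kN → net-section rupture.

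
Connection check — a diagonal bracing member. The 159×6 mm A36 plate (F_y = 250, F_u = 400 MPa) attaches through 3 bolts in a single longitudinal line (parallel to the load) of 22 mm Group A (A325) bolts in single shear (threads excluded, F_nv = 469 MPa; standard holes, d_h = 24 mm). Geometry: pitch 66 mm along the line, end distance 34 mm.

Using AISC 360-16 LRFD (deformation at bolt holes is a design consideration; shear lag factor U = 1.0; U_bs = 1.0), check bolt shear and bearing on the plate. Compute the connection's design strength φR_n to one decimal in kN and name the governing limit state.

229.0 kN (bearing governs)

Bolt shear: A_b = π(22)²/4 = 380.13 mm². φR_n = 0.75 × 469 × 380.13 × 3 × 1 = 401.1 kN.
Bearing (6 mm plate, F_u = 400 MPa): end bolts L_c = 34 − 24/2 = 22, R_n = min(1.2×22×6×400, 2.4×22×6×400) = 63.36 kN/bolt; interior L_c = 66 − 24 = 42, R_n = 120.96 kN/bolt. φR_n = 0.75 × (1×63.36 + 2×120.96) = 229.0 kN.
Governing: min(401.1, 229.0) = 229.0 kN → bearing.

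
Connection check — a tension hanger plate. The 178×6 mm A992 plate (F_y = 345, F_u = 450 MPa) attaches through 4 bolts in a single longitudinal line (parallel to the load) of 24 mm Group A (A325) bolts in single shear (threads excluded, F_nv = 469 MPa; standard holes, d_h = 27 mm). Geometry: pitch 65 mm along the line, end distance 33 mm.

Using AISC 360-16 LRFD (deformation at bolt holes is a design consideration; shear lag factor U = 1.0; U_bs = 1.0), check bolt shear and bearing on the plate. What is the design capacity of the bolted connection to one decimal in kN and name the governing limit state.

Bolt shear: A_b = π(24)²/4 = 452.39 mm². φR_n = 0.75 × 469 × 452.39 × 4 × 1 = 636.5 kN.
Bearing (6 mm plate, F_u = 450 MPa): end bolts L_c = 33 − 27/2 = 19.5, R_n = min(1.2×19.5×6×450, 2.4×24×6×450) = 63.18 kN/bolt; interior L_c = 65 − 27 = 38, R_n = 123.12 kN/bolt. φR_n = 0.75 × (1×63.18 + 3×123.12) = 324.4 kN.
Governing: min(636.5, 324.4) = 324.4 kN → bearing.

324.4 kN (bearing governs)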